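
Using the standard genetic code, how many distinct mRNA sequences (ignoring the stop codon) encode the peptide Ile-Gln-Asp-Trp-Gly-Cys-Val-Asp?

768

Ile: 3 codons.
Gln: 2 codons.
Asp: 2 codons.
Trp: 1 codon.
Gly: 4 codons.
Cys: 2 codons.
Val: 4 codons.
Asp: 2 codons.
3 × 2 × 2 × 1 × 4 × 2 × 4 × 2 = 768.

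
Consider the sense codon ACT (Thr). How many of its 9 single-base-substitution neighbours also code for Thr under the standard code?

3

Position 1: none → 0 synonymous.
Position 2: none → 0 synonymous.
Position 3: ACC, ACA, ACG → 3 synonymous.
Total: 0 + 0 + 3 = 3.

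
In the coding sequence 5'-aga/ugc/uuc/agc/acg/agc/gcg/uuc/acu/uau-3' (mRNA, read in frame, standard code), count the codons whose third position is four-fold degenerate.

3

Codon 1 AGA (Arg): third position 2-fold.
Codon 2 UGC (Cys): third position 2-fold.
Codon 3 UUC (Phe): third position 2-fold.
Codon 4 AGC (Ser): third position 2-fold.
Codon 5 ACG (Thr): third position 4-fold.
Codon 6 AGC (Ser): third position 2-fold.
Codon 7 GCG (Ala): third position 4-fold.
Codon 8 UUC (Phe): third position 2-fold.
Codon 9 ACU (Thr): third position 4-fold.
Codon 10 UAU (Tyr): third position 2-fold.
Four-fold degenerate third positions: 3.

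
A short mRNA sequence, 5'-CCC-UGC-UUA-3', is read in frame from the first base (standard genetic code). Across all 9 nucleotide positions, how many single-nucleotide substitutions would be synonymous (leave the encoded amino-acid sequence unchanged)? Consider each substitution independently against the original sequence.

Codon 1 (CCC, Pro): 3 synonymous substitutions.
Codon 2 (UGC, Cys): 1 synonymous substitution.
Codon 3 (UUA, Leu): 2 synonymous substitutions.
Total: 3 + 1 + 2 = 6.

6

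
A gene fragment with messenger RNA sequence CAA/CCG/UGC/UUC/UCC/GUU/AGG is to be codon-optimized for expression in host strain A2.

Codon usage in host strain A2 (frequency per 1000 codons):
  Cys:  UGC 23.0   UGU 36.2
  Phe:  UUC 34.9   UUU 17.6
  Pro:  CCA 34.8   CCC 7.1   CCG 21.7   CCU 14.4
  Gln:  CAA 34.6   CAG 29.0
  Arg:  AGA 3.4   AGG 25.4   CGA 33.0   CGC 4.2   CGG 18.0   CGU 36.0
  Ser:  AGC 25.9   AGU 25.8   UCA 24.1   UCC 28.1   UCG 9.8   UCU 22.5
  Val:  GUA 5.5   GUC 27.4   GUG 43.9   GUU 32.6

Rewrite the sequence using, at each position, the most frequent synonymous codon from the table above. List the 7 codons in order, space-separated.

CAA CCA UGU UUC UCC GUG CGU

Codon 1 (Gln): best is CAA at 34.6.
Codon 2 (Pro): best is CCA at 34.8.
Codon 3 (Cys): best is UGU at 36.2.
Codon 4 (Phe): best is UUC at 34.9.
Codon 5 (Ser): best is UCC at 28.1.
Codon 6 (Val): best is GUG at 43.9.
Codon 7 (Arg): best is CGU at 36.0.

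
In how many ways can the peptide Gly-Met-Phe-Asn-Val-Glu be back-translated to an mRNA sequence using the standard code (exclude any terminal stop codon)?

128

Gly: 4 codons.
Met: 1 codon.
Phe: 2 codons.
Asn: 2 codons.
Val: 4 codons.
Glu: 2 codons.
4 × 1 × 2 × 2 × 4 × 2 = 128.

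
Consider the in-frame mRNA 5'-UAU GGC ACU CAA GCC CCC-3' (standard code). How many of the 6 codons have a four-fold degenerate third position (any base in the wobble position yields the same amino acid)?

Codon 1 UAU (Tyr): third position 2-fold.
Codon 2 GGC (Gly): third position 4-fold.
Codon 3 ACU (Thr): third position 4-fold.
Codon 4 CAA (Gln): third position 2-fold.
Codon 5 GCC (Ala): third position 4-fold.
Codon 6 CCC (Pro): third position 4-fold.
Four-fold degenerate third positions: 4.

4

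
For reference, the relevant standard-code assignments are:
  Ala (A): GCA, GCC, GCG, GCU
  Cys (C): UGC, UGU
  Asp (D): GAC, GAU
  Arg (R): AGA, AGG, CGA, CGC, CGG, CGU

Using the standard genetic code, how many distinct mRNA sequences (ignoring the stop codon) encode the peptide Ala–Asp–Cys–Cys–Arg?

Ala: 4 codons.
Asp: 2 codons.
Cys: 2 codons.
Cys: 2 codons.
Arg: 6 codons.
4 × 2 × 2 × 2 × 6 = 192.

192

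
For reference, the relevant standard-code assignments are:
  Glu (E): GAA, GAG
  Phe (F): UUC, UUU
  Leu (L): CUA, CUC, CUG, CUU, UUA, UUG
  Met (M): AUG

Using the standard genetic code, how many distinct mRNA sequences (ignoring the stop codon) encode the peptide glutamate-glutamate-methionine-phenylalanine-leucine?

Glu: 2 codons.
Glu: 2 codons.
Met: 1 codon.
Phe: 2 codons.
Leu: 6 codons.
2 × 2 × 1 × 2 × 6 = 48.

48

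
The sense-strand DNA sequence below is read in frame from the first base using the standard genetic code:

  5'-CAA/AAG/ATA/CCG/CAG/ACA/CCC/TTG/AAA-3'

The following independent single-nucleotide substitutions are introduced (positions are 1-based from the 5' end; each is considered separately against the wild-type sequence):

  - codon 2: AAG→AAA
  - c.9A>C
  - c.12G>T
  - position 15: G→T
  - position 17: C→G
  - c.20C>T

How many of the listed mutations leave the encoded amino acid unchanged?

3

Codon 2: AAG (Lys) → AAA (Lys) — synonymous.
Codon 3: ATA (Ile) → ATC (Ile) — synonymous.
Codon 4: CCG (Pro) → CCT (Pro) — synonymous.
Codon 5: CAG (Gln) → CAT (His) — missense.
Codon 6: ACA (Thr) → AGA (Arg) — missense.
Codon 7: CCC (Pro) → CTC (Leu) — missense.
Synonymous: 3 of 6.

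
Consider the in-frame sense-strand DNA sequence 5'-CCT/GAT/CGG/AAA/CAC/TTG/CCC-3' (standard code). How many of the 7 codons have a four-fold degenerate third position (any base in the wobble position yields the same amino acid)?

Codon 1 CCT (Pro): third position 4-fold.
Codon 2 GAT (Asp): third position 2-fold.
Codon 3 CGG (Arg): third position 4-fold.
Codon 4 AAA (Lys): third position 2-fold.
Codon 5 CAC (His): third position 2-fold.
Codon 6 TTG (Leu): third position 2-fold.
Codon 7 CCC (Pro): third position 4-fold.
Four-fold degenerate third positions: 3.

3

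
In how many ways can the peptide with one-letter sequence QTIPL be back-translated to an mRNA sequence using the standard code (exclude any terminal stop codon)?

576

Gln: 2 codons.
Thr: 4 codons.
Ile: 3 codons.
Pro: 4 codons.
Leu: 6 codons.
2 × 4 × 3 × 4 × 6 = 576.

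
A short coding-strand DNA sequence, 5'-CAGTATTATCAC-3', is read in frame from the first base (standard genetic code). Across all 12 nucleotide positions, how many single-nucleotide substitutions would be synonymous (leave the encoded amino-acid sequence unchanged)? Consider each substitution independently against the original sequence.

4

Codon 1 (CAG, Gln): 1 synonymous substitution.
Codon 2 (TAT, Tyr): 1 synonymous substitution.
Codon 3 (TAT, Tyr): 1 synonymous substitution.
Codon 4 (CAC, His): 1 synonymous substitution.
Total: 1 + 1 + 1 + 1 = 4.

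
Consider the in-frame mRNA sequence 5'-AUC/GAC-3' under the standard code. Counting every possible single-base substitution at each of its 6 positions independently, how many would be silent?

Codon 1 (AUC, Ile): 2 synonymous substitutions.
Codon 2 (GAC, Asp): 1 synonymous substitution.
Total: 2 + 1 = 3.

3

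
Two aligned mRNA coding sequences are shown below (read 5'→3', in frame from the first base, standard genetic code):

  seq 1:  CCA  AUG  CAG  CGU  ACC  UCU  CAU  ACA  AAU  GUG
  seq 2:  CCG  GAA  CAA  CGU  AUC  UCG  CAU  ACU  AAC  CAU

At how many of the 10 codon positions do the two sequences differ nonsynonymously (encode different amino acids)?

3

Codon 1: CCA Pro / CCG Pro — synonymous.
Codon 2: AUG Met / GAA Glu — nonsynonymous.
Codon 3: CAG Gln / CAA Gln — synonymous.
Codon 4: CGU Arg / CGU Arg — identical.
Codon 5: ACC Thr / AUC Ile — nonsynonymous.
Codon 6: UCU Ser / UCG Ser — synonymous.
Codon 7: CAU His / CAU His — identical.
Codon 8: ACA Thr / ACU Thr — synonymous.
Codon 9: AAU Asn / AAC Asn — synonymous.
Codon 10: GUG Val / CAU His — nonsynonymous.
Nonsynonymous differences: 3.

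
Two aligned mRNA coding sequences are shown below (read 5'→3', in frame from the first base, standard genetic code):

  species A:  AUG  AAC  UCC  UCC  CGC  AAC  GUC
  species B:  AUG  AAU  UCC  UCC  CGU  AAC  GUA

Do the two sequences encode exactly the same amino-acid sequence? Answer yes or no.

yes

Codon 1: AUG Met / AUG Met — identical.
Codon 2: AAC Asn / AAU Asn — synonymous.
Codon 3: UCC Ser / UCC Ser — identical.
Codon 4: UCC Ser / UCC Ser — identical.
Codon 5: CGC Arg / CGU Arg — synonymous.
Codon 6: AAC Asn / AAC Asn — identical.
Codon 7: GUC Val / GUA Val — synonymous.
Nonsynonymous differences: 0 → same protein.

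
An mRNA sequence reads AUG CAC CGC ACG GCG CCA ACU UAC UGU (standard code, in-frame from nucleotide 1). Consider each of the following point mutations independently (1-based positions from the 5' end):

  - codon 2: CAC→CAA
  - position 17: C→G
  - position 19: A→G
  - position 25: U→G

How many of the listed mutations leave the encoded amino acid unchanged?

0

Codon 2: CAC (His) → CAA (Gln) — missense.
Codon 6: CCA (Pro) → CGA (Arg) — missense.
Codon 7: ACU (Thr) → GCU (Ala) — missense.
Codon 9: UGU (Cys) → GGU (Gly) — missense.
Synonymous: 0 of 4.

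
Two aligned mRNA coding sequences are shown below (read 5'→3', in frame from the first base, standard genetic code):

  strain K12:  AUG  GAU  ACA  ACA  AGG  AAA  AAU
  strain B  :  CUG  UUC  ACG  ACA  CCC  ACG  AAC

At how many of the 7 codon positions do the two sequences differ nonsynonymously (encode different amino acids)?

4

Codon 1: AUG Met / CUG Leu — nonsynonymous.
Codon 2: GAU Asp / UUC Phe — nonsynonymous.
Codon 3: ACA Thr / ACG Thr — synonymous.
Codon 4: ACA Thr / ACA Thr — identical.
Codon 5: AGG Arg / CCC Pro — nonsynonymous.
Codon 6: AAA Lys / ACG Thr — nonsynonymous.
Codon 7: AAU Asn / AAC Asn — synonymous.
Nonsynonymous differences: 4.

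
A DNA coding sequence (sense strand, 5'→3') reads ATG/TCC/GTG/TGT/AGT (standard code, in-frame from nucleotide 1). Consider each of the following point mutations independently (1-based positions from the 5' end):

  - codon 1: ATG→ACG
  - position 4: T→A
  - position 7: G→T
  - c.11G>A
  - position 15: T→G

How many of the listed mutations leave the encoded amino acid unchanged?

Codon 1: ATG (Met) → ACG (Thr) — missense.
Codon 2: TCC (Ser) → ACC (Thr) — missense.
Codon 3: GTG (Val) → TTG (Leu) — missense.
Codon 4: TGT (Cys) → TAT (Tyr) — missense.
Codon 5: AGT (Ser) → AGG (Arg) — missense.
Synonymous: 0 of 5.

0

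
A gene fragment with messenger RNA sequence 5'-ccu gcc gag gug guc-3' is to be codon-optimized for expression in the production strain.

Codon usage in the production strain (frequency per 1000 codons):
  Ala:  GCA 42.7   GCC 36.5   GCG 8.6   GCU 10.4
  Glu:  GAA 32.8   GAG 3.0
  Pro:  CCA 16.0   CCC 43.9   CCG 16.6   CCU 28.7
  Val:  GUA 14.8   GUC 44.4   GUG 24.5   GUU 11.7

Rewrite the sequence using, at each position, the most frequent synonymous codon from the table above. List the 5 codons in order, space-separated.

CCC GCA GAA GUC GUC

Codon 1 (Pro): best is CCC at 43.9.
Codon 2 (Ala): best is GCA at 42.7.
Codon 3 (Glu): best is GAA at 32.8.
Codon 4 (Val): best is GUC at 44.4.
Codon 5 (Val): best is GUC at 44.4.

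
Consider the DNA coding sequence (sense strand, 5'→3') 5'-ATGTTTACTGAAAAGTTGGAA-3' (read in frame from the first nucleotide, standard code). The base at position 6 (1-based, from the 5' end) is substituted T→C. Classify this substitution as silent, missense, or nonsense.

Position 6 falls in codon 2: TTT → Phe.
After the substitution the codon is TTC → Phe.
Both encode Phe, so the change is synonymous.

silent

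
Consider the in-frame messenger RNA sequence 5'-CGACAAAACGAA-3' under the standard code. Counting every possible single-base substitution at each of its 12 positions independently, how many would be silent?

Codon 1 (CGA, Arg): 4 synonymous substitutions.
Codon 2 (CAA, Gln): 1 synonymous substitution.
Codon 3 (AAC, Asn): 1 synonymous substitution.
Codon 4 (GAA, Glu): 1 synonymous substitution.
Total: 4 + 1 + 1 + 1 = 7.

7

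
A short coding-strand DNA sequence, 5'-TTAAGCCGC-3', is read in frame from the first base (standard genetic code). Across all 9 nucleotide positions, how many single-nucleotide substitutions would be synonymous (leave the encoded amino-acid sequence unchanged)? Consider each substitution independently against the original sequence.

6

Codon 1 (TTA, Leu): 2 synonymous substitutions.
Codon 2 (AGC, Ser): 1 synonymous substitution.
Codon 3 (CGC, Arg): 3 synonymous substitutions.
Total: 2 + 1 + 3 = 6.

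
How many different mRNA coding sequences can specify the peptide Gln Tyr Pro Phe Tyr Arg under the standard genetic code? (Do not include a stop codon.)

384

Gln: 2 codons.
Tyr: 2 codons.
Pro: 4 codons.
Phe: 2 codons.
Tyr: 2 codons.
Arg: 6 codons.
2 × 2 × 4 × 2 × 2 × 6 = 384.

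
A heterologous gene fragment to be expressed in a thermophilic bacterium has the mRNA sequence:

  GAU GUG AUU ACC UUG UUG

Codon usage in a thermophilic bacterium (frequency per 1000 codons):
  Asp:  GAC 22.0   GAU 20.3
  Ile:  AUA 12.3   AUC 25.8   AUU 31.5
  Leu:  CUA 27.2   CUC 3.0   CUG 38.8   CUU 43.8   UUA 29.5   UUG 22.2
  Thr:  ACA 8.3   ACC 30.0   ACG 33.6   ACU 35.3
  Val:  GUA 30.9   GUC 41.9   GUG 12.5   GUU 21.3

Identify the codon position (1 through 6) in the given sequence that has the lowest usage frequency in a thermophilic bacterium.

2

Codon 1 GAU (Asp): 20.3 per 1000.
Codon 2 GUG (Val): 12.5 per 1000.
Codon 3 AUU (Ile): 31.5 per 1000.
Codon 4 ACC (Thr): 30.0 per 1000.
Codon 5 UUG (Leu): 22.2 per 1000.
Codon 6 UUG (Leu): 22.2 per 1000.
Lowest frequency is 12.5 at codon 2.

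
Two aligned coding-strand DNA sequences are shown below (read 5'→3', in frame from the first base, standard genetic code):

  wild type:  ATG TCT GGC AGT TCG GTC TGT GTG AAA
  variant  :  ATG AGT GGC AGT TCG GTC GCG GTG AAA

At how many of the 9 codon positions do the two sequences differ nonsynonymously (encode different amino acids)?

1

Codon 1: ATG Met / ATG Met — identical.
Codon 2: TCT Ser / AGT Ser — synonymous.
Codon 3: GGC Gly / GGC Gly — identical.
Codon 4: AGT Ser / AGT Ser — identical.
Codon 5: TCG Ser / TCG Ser — identical.
Codon 6: GTC Val / GTC Val — identical.
Codon 7: TGT Cys / GCG Ala — nonsynonymous.
Codon 8: GTG Val / GTG Val — identical.
Codon 9: AAA Lys / AAA Lys — identical.
Nonsynonymous differences: 1.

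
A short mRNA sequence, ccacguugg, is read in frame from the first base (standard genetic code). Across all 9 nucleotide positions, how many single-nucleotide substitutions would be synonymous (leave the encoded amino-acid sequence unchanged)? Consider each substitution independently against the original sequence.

6

Codon 1 (CCA, Pro): 3 synonymous substitutions.
Codon 2 (CGU, Arg): 3 synonymous substitutions.
Codon 3 (UGG, Trp): 0 synonymous substitutions.
Total: 3 + 3 + 0 = 6.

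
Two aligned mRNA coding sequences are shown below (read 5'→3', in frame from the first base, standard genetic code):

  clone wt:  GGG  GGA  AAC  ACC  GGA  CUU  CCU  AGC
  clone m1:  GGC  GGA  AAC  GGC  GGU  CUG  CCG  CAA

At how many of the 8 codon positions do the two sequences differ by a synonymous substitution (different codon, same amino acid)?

4

Codon 1: GGG Gly / GGC Gly — synonymous.
Codon 2: GGA Gly / GGA Gly — identical.
Codon 3: AAC Asn / AAC Asn — identical.
Codon 4: ACC Thr / GGC Gly — nonsynonymous.
Codon 5: GGA Gly / GGU Gly — synonymous.
Codon 6: CUU Leu / CUG Leu — synonymous.
Codon 7: CCU Pro / CCG Pro — synonymous.
Codon 8: AGC Ser / CAA Gln — nonsynonymous.
Synonymous differences: 4.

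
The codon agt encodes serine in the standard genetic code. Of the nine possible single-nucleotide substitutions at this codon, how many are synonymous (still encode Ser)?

Position 1: none → 0 synonymous.
Position 2: none → 0 synonymous.
Position 3: AGC → 1 synonymous.
Total: 0 + 0 + 1 = 1.

1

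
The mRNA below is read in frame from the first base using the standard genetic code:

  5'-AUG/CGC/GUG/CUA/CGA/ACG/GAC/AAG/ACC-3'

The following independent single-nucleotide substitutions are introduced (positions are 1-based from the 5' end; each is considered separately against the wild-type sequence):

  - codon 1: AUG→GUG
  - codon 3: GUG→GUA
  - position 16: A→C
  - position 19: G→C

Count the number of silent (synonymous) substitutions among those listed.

Codon 1: AUG (Met) → GUG (Val) — missense.
Codon 3: GUG (Val) → GUA (Val) — synonymous.
Codon 6: ACG (Thr) → CCG (Pro) — missense.
Codon 7: GAC (Asp) → CAC (His) — missense.
Synonymous: 1 of 4.

1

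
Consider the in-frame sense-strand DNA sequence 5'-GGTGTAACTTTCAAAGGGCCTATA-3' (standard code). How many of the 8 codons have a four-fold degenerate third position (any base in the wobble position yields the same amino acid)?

5

Codon 1 GGT (Gly): third position 4-fold.
Codon 2 GTA (Val): third position 4-fold.
Codon 3 ACT (Thr): third position 4-fold.
Codon 4 TTC (Phe): third position 2-fold.
Codon 5 AAA (Lys): third position 2-fold.
Codon 6 GGG (Gly): third position 4-fold.
Codon 7 CCT (Pro): third position 4-fold.
Codon 8 ATA (Ile): third position 3-fold.
Four-fold degenerate third positions: 5.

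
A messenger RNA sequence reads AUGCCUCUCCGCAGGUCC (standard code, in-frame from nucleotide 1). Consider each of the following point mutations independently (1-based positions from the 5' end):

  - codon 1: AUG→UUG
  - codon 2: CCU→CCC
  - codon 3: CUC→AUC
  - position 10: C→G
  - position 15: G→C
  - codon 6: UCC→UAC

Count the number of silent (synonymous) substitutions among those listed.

1

Codon 1: AUG (Met) → UUG (Leu) — missense.
Codon 2: CCU (Pro) → CCC (Pro) — synonymous.
Codon 3: CUC (Leu) → AUC (Ile) — missense.
Codon 4: CGC (Arg) → GGC (Gly) — missense.
Codon 5: AGG (Arg) → AGC (Ser) — missense.
Codon 6: UCC (Ser) → UAC (Tyr) — missense.
Synonymous: 1 of 6.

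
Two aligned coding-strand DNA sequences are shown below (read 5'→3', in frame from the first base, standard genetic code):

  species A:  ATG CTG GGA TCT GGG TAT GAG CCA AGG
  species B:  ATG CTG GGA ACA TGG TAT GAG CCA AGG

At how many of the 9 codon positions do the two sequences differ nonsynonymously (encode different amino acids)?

Codon 1: ATG Met / ATG Met — identical.
Codon 2: CTG Leu / CTG Leu — identical.
Codon 3: GGA Gly / GGA Gly — identical.
Codon 4: TCT Ser / ACA Thr — nonsynonymous.
Codon 5: GGG Gly / TGG Trp — nonsynonymous.
Codon 6: TAT Tyr / TAT Tyr — identical.
Codon 7: GAG Glu / GAG Glu — identical.
Codon 8: CCA Pro / CCA Pro — identical.
Codon 9: AGG Arg / AGG Arg — identical.
Nonsynonymous differences: 2.

2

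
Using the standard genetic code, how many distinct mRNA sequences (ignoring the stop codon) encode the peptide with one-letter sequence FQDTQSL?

2304

Phe: 2 codons.
Gln: 2 codons.
Asp: 2 codons.
Thr: 4 codons.
Gln: 2 codons.
Ser: 6 codons.
Leu: 6 codons.
2 × 2 × 2 × 4 × 2 × 6 × 6 = 2304.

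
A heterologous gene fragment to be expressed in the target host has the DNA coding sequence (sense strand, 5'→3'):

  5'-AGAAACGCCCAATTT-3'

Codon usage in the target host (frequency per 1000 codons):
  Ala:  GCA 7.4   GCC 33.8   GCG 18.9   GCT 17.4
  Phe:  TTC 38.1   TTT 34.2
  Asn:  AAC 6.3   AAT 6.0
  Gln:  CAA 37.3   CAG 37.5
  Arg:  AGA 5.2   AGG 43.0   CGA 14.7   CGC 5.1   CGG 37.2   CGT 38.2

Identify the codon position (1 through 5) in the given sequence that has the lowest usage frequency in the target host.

Codon 1 AGA (Arg): 5.2 per 1000.
Codon 2 AAC (Asn): 6.3 per 1000.
Codon 3 GCC (Ala): 33.8 per 1000.
Codon 4 CAA (Gln): 37.3 per 1000.
Codon 5 TTT (Phe): 34.2 per 1000.
Lowest frequency is 5.2 at codon 1.

1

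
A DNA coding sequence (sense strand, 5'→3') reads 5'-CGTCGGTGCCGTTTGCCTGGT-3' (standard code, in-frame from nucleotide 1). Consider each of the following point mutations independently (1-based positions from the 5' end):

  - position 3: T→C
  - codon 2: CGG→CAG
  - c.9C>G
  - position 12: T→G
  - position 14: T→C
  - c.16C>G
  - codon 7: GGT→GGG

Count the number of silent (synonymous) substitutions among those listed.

3

Codon 1: CGT (Arg) → CGC (Arg) — synonymous.
Codon 2: CGG (Arg) → CAG (Gln) — missense.
Codon 3: TGC (Cys) → TGG (Trp) — missense.
Codon 4: CGT (Arg) → CGG (Arg) — synonymous.
Codon 5: TTG (Leu) → TCG (Ser) — missense.
Codon 6: CCT (Pro) → GCT (Ala) — missense.
Codon 7: GGT (Gly) → GGG (Gly) — synonymous.
Synonymous: 3 of 7.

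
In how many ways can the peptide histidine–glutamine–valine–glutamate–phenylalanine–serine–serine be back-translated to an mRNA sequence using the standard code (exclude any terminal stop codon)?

His: 2 codons.
Gln: 2 codons.
Val: 4 codons.
Glu: 2 codons.
Phe: 2 codons.
Ser: 6 codons.
Ser: 6 codons.
2 × 2 × 4 × 2 × 2 × 6 × 6 = 2304.

2304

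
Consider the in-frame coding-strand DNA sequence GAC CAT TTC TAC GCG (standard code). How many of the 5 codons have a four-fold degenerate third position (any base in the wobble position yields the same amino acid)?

1

Codon 1 GAC (Asp): third position 2-fold.
Codon 2 CAT (His): third position 2-fold.
Codon 3 TTC (Phe): third position 2-fold.
Codon 4 TAC (Tyr): third position 2-fold.
Codon 5 GCG (Ala): third position 4-fold.
Four-fold degenerate third positions: 1.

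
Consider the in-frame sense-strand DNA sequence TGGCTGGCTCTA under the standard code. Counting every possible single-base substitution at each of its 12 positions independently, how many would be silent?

Codon 1 (TGG, Trp): 0 synonymous substitutions.
Codon 2 (CTG, Leu): 4 synonymous substitutions.
Codon 3 (GCT, Ala): 3 synonymous substitutions.
Codon 4 (CTA, Leu): 4 synonymous substitutions.
Total: 0 + 4 + 3 + 4 = 11.

11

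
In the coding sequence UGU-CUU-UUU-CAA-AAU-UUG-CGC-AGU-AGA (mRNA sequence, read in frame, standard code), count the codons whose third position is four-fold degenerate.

Codon 1 UGU (Cys): third position 2-fold.
Codon 2 CUU (Leu): third position 4-fold.
Codon 3 UUU (Phe): third position 2-fold.
Codon 4 CAA (Gln): third position 2-fold.
Codon 5 AAU (Asn): third position 2-fold.
Codon 6 UUG (Leu): third position 2-fold.
Codon 7 CGC (Arg): third position 4-fold.
Codon 8 AGU (Ser): third position 2-fold.
Codon 9 AGA (Arg): third position 2-fold.
Four-fold degenerate third positions: 2.

2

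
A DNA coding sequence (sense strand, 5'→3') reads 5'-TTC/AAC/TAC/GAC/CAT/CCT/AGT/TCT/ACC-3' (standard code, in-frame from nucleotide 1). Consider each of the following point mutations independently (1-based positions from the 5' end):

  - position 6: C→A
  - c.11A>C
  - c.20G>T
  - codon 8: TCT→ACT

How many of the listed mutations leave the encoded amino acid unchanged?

Codon 2: AAC (Asn) → AAA (Lys) — missense.
Codon 4: GAC (Asp) → GCC (Ala) — missense.
Codon 7: AGT (Ser) → ATT (Ile) — missense.
Codon 8: TCT (Ser) → ACT (Thr) — missense.
Synonymous: 0 of 4.

0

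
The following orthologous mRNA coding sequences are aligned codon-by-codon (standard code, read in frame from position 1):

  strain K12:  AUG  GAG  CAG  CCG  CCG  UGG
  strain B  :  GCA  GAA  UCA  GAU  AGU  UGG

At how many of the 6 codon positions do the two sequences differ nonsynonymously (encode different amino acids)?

4

Codon 1: AUG Met / GCA Ala — nonsynonymous.
Codon 2: GAG Glu / GAA Glu — synonymous.
Codon 3: CAG Gln / UCA Ser — nonsynonymous.
Codon 4: CCG Pro / GAU Asp — nonsynonymous.
Codon 5: CCG Pro / AGU Ser — nonsynonymous.
Codon 6: UGG Trp / UGG Trp — identical.
Nonsynonymous differences: 4.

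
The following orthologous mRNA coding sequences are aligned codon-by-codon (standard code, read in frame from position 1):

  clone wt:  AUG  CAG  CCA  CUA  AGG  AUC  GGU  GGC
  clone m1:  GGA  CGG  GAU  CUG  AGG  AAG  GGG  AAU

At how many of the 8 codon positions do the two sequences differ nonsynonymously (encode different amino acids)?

Codon 1: AUG Met / GGA Gly — nonsynonymous.
Codon 2: CAG Gln / CGG Arg — nonsynonymous.
Codon 3: CCA Pro / GAU Asp — nonsynonymous.
Codon 4: CUA Leu / CUG Leu — synonymous.
Codon 5: AGG Arg / AGG Arg — identical.
Codon 6: AUC Ile / AAG Lys — nonsynonymous.
Codon 7: GGU Gly / GGG Gly — synonymous.
Codon 8: GGC Gly / AAU Asn — nonsynonymous.
Nonsynonymous differences: 5.

5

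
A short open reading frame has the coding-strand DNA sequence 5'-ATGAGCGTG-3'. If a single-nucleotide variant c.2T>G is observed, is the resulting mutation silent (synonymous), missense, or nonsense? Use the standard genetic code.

missense

Position 2 falls in codon 1: ATG → Met.
After the substitution the codon is AGG → Arg.
Met ≠ Arg, so this is a missense mutation.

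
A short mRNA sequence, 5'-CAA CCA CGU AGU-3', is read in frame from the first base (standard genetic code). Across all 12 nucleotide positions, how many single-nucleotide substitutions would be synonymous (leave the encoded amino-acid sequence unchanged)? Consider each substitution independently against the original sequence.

8

Codon 1 (CAA, Gln): 1 synonymous substitution.
Codon 2 (CCA, Pro): 3 synonymous substitutions.
Codon 3 (CGU, Arg): 3 synonymous substitutions.
Codon 4 (AGU, Ser): 1 synonymous substitution.
Total: 1 + 3 + 3 + 1 = 8.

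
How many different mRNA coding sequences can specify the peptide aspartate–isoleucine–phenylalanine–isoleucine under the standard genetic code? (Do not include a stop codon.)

36

Asp: 2 codons.
Ile: 3 codons.
Phe: 2 codons.
Ile: 3 codons.
2 × 3 × 2 × 3 = 36.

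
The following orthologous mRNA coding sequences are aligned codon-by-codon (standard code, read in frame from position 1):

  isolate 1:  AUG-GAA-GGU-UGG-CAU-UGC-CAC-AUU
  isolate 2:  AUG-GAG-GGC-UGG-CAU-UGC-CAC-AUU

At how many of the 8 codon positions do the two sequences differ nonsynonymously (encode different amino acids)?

Codon 1: AUG Met / AUG Met — identical.
Codon 2: GAA Glu / GAG Glu — synonymous.
Codon 3: GGU Gly / GGC Gly — synonymous.
Codon 4: UGG Trp / UGG Trp — identical.
Codon 5: CAU His / CAU His — identical.
Codon 6: UGC Cys / UGC Cys — identical.
Codon 7: CAC His / CAC His — identical.
Codon 8: AUU Ile / AUU Ile — identical.
Nonsynonymous differences: 0.

0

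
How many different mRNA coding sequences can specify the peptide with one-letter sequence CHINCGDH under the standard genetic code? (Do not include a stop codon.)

Cys: 2 codons.
His: 2 codons.
Ile: 3 codons.
Asn: 2 codons.
Cys: 2 codons.
Gly: 4 codons.
Asp: 2 codons.
His: 2 codons.
2 × 2 × 3 × 2 × 2 × 4 × 2 × 2 = 768.

768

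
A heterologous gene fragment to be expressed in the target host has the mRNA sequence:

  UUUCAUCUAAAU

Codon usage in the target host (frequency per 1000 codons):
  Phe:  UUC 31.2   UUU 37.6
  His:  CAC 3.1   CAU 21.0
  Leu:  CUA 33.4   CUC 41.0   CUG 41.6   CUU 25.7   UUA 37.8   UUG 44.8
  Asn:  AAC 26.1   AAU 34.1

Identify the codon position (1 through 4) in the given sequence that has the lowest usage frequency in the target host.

Codon 1 UUU (Phe): 37.6 per 1000.
Codon 2 CAU (His): 21.0 per 1000.
Codon 3 CUA (Leu): 33.4 per 1000.
Codon 4 AAU (Asn): 34.1 per 1000.
Lowest frequency is 21.0 at codon 2.

2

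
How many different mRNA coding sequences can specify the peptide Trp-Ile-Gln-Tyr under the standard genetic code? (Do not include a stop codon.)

12

Trp: 1 codon.
Ile: 3 codons.
Gln: 2 codons.
Tyr: 2 codons.
1 × 3 × 2 × 2 = 12.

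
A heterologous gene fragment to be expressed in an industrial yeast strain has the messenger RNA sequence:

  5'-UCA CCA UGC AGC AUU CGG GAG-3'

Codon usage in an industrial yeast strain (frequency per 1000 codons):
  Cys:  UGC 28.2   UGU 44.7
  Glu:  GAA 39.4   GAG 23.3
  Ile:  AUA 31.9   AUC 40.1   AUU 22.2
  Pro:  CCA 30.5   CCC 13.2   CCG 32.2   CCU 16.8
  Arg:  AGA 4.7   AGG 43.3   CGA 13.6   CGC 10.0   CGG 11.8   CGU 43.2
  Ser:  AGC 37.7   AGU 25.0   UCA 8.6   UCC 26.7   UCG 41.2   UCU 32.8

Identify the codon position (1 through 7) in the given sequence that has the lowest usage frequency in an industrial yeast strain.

Codon 1 UCA (Ser): 8.6 per 1000.
Codon 2 CCA (Pro): 30.5 per 1000.
Codon 3 UGC (Cys): 28.2 per 1000.
Codon 4 AGC (Ser): 37.7 per 1000.
Codon 5 AUU (Ile): 22.2 per 1000.
Codon 6 CGG (Arg): 11.8 per 1000.
Codon 7 GAG (Glu): 23.3 per 1000.
Lowest frequency is 8.6 at codon 1.

1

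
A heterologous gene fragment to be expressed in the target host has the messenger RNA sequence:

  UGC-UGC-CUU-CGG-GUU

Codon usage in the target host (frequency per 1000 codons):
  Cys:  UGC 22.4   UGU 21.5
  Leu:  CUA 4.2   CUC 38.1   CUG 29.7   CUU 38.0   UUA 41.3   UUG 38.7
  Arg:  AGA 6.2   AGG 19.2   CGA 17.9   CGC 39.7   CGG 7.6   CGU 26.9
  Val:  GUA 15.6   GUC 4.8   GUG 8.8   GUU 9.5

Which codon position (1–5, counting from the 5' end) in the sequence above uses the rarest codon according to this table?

Codon 1 UGC (Cys): 22.4 per 1000.
Codon 2 UGC (Cys): 22.4 per 1000.
Codon 3 CUU (Leu): 38.0 per 1000.
Codon 4 CGG (Arg): 7.6 per 1000.
Codon 5 GUU (Val): 9.5 per 1000.
Lowest frequency is 7.6 at codon 4.

4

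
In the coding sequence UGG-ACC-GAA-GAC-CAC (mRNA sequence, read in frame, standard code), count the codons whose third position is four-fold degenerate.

1

Codon 1 UGG (Trp): third position 1-fold.
Codon 2 ACC (Thr): third position 4-fold.
Codon 3 GAA (Glu): third position 2-fold.
Codon 4 GAC (Asp): third position 2-fold.
Codon 5 CAC (His): third position 2-fold.
Four-fold degenerate third positions: 1.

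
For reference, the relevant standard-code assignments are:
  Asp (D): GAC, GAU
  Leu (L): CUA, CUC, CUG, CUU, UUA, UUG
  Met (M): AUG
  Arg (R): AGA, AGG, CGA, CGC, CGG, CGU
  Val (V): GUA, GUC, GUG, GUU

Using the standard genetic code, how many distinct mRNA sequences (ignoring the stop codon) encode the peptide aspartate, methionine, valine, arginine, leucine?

Asp: 2 codons.
Met: 1 codon.
Val: 4 codons.
Arg: 6 codons.
Leu: 6 codons.
2 × 1 × 4 × 6 × 6 = 288.

288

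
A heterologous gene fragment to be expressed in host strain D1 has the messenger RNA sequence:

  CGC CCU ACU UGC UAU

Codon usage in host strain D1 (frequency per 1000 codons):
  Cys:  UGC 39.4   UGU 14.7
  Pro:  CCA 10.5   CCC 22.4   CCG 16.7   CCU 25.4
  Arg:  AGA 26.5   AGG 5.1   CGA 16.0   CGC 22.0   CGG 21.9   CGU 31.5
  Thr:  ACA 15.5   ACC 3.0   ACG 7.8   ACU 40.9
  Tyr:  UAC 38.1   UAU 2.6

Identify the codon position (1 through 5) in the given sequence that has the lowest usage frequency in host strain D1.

Codon 1 CGC (Arg): 22.0 per 1000.
Codon 2 CCU (Pro): 25.4 per 1000.
Codon 3 ACU (Thr): 40.9 per 1000.
Codon 4 UGC (Cys): 39.4 per 1000.
Codon 5 UAU (Tyr): 2.6 per 1000.
Lowest frequency is 2.6 at codon 5.

5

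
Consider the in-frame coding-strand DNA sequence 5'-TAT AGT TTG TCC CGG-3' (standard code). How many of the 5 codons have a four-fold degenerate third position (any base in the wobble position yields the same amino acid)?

2

Codon 1 TAT (Tyr): third position 2-fold.
Codon 2 AGT (Ser): third position 2-fold.
Codon 3 TTG (Leu): third position 2-fold.
Codon 4 TCC (Ser): third position 4-fold.
Codon 5 CGG (Arg): third position 4-fold.
Four-fold degenerate third positions: 2.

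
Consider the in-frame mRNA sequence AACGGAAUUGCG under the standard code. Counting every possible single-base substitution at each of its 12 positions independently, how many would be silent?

Codon 1 (AAC, Asn): 1 synonymous substitution.
Codon 2 (GGA, Gly): 3 synonymous substitutions.
Codon 3 (AUU, Ile): 2 synonymous substitutions.
Codon 4 (GCG, Ala): 3 synonymous substitutions.
Total: 1 + 3 + 2 + 3 = 9.

9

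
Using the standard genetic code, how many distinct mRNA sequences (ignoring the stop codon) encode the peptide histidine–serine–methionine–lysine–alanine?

His: 2 codons.
Ser: 6 codons.
Met: 1 codon.
Lys: 2 codons.
Ala: 4 codons.
2 × 6 × 1 × 2 × 4 = 96.

96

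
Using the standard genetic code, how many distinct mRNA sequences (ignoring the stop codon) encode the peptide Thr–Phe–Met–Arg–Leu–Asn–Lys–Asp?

Thr: 4 codons.
Phe: 2 codons.
Met: 1 codon.
Arg: 6 codons.
Leu: 6 codons.
Asn: 2 codons.
Lys: 2 codons.
Asp: 2 codons.
4 × 2 × 1 × 6 × 6 × 2 × 2 × 2 = 2304.

2304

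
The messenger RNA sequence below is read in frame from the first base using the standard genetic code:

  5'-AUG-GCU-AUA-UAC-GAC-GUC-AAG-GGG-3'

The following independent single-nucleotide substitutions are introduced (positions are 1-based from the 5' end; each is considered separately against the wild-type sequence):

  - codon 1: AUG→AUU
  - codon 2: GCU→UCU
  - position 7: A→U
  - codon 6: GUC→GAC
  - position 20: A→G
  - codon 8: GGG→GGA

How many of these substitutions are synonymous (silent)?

Codon 1: AUG (Met) → AUU (Ile) — missense.
Codon 2: GCU (Ala) → UCU (Ser) — missense.
Codon 3: AUA (Ile) → UUA (Leu) — missense.
Codon 6: GUC (Val) → GAC (Asp) — missense.
Codon 7: AAG (Lys) → AGG (Arg) — missense.
Codon 8: GGG (Gly) → GGA (Gly) — synonymous.
Synonymous: 1 of 6.

1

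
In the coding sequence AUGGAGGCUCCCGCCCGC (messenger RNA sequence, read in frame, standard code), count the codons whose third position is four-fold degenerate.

4

Codon 1 AUG (Met): third position 1-fold.
Codon 2 GAG (Glu): third position 2-fold.
Codon 3 GCU (Ala): third position 4-fold.
Codon 4 CCC (Pro): third position 4-fold.
Codon 5 GCC (Ala): third position 4-fold.
Codon 6 CGC (Arg): third position 4-fold.
Four-fold degenerate third positions: 4.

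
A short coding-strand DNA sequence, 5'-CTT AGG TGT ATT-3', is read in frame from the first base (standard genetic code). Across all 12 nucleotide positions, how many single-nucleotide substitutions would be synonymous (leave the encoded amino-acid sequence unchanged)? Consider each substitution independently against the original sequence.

Codon 1 (CTT, Leu): 3 synonymous substitutions.
Codon 2 (AGG, Arg): 2 synonymous substitutions.
Codon 3 (TGT, Cys): 1 synonymous substitution.
Codon 4 (ATT, Ile): 2 synonymous substitutions.
Total: 3 + 2 + 1 + 2 = 8.

8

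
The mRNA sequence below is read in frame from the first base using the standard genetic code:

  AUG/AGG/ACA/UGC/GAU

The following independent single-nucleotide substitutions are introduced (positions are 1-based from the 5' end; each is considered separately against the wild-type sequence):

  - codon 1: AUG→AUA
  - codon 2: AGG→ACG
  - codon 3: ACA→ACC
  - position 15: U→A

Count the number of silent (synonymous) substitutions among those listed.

Codon 1: AUG (Met) → AUA (Ile) — missense.
Codon 2: AGG (Arg) → ACG (Thr) — missense.
Codon 3: ACA (Thr) → ACC (Thr) — synonymous.
Codon 5: GAU (Asp) → GAA (Glu) — missense.
Synonymous: 1 of 4.

1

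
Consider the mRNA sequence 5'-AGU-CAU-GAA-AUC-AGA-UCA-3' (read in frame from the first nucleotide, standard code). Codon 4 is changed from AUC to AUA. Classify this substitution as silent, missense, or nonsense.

Position 12 falls in codon 4: AUC → Ile.
After the substitution the codon is AUA → Ile.
Both encode Ile, so the change is synonymous.

silent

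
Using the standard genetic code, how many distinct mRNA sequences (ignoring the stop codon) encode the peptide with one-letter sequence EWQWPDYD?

Glu: 2 codons.
Trp: 1 codon.
Gln: 2 codons.
Trp: 1 codon.
Pro: 4 codons.
Asp: 2 codons.
Tyr: 2 codons.
Asp: 2 codons.
2 × 1 × 2 × 1 × 4 × 2 × 2 × 2 = 128.

128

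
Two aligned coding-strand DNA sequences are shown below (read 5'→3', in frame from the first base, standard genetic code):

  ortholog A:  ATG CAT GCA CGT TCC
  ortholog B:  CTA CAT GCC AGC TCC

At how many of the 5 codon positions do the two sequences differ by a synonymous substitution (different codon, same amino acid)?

Codon 1: ATG Met / CTA Leu — nonsynonymous.
Codon 2: CAT His / CAT His — identical.
Codon 3: GCA Ala / GCC Ala — synonymous.
Codon 4: CGT Arg / AGC Ser — nonsynonymous.
Codon 5: TCC Ser / TCC Ser — identical.
Synonymous differences: 1.

1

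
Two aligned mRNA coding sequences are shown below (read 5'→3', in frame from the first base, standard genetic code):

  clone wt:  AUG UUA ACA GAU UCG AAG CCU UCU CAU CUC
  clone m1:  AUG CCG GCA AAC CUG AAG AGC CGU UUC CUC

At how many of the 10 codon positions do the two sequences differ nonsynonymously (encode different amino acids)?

Codon 1: AUG Met / AUG Met — identical.
Codon 2: UUA Leu / CCG Pro — nonsynonymous.
Codon 3: ACA Thr / GCA Ala — nonsynonymous.
Codon 4: GAU Asp / AAC Asn — nonsynonymous.
Codon 5: UCG Ser / CUG Leu — nonsynonymous.
Codon 6: AAG Lys / AAG Lys — identical.
Codon 7: CCU Pro / AGC Ser — nonsynonymous.
Codon 8: UCU Ser / CGU Arg — nonsynonymous.
Codon 9: CAU His / UUC Phe — nonsynonymous.
Codon 10: CUC Leu / CUC Leu — identical.
Nonsynonymous differences: 7.

7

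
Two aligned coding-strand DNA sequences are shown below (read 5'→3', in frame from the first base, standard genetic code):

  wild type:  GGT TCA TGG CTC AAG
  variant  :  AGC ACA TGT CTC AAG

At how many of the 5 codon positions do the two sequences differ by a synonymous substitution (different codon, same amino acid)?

Codon 1: GGT Gly / AGC Ser — nonsynonymous.
Codon 2: TCA Ser / ACA Thr — nonsynonymous.
Codon 3: TGG Trp / TGT Cys — nonsynonymous.
Codon 4: CTC Leu / CTC Leu — identical.
Codon 5: AAG Lys / AAG Lys — identical.
Synonymous differences: 0.

0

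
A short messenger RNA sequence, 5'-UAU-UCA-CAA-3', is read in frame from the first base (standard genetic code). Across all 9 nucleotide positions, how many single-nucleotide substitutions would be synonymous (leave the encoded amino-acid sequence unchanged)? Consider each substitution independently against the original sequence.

5

Codon 1 (UAU, Tyr): 1 synonymous substitution.
Codon 2 (UCA, Ser): 3 synonymous substitutions.
Codon 3 (CAA, Gln): 1 synonymous substitution.
Total: 1 + 3 + 1 = 5.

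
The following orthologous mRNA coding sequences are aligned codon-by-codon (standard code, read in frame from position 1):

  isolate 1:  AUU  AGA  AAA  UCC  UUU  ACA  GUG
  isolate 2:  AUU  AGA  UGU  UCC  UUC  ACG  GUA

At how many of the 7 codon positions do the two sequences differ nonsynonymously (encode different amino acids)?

Codon 1: AUU Ile / AUU Ile — identical.
Codon 2: AGA Arg / AGA Arg — identical.
Codon 3: AAA Lys / UGU Cys — nonsynonymous.
Codon 4: UCC Ser / UCC Ser — identical.
Codon 5: UUU Phe / UUC Phe — synonymous.
Codon 6: ACA Thr / ACG Thr — synonymous.
Codon 7: GUG Val / GUA Val — synonymous.
Nonsynonymous differences: 1.

1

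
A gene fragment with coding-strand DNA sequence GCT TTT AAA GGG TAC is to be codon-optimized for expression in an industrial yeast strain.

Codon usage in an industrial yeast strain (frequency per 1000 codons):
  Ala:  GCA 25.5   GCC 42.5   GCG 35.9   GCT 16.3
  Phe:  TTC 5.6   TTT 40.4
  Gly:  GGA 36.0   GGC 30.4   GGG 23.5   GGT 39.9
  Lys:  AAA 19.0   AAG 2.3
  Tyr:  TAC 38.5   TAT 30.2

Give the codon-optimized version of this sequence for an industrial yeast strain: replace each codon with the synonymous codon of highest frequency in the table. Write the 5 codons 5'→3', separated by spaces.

GCC TTT AAA GGT TAC

Codon 1 (Ala): best is GCC at 42.5.
Codon 2 (Phe): best is TTT at 40.4.
Codon 3 (Lys): best is AAA at 19.0.
Codon 4 (Gly): best is GGT at 39.9.
Codon 5 (Tyr): best is TAC at 38.5.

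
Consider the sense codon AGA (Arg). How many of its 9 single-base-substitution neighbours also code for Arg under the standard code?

Position 1: CGA → 1 synonymous.
Position 2: none → 0 synonymous.
Position 3: AGG → 1 synonymous.
Total: 1 + 0 + 1 = 2.

2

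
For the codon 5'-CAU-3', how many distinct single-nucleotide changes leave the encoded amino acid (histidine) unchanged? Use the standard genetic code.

1

Position 1: none → 0 synonymous.
Position 2: none → 0 synonymous.
Position 3: CAC → 1 synonymous.
Total: 0 + 0 + 1 = 1.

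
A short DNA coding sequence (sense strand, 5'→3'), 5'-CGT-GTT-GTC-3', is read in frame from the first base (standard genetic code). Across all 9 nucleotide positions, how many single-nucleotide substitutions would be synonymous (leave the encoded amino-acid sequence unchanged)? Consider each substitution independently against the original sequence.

9

Codon 1 (CGT, Arg): 3 synonymous substitutions.
Codon 2 (GTT, Val): 3 synonymous substitutions.
Codon 3 (GTC, Val): 3 synonymous substitutions.
Total: 3 + 3 + 3 = 9.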